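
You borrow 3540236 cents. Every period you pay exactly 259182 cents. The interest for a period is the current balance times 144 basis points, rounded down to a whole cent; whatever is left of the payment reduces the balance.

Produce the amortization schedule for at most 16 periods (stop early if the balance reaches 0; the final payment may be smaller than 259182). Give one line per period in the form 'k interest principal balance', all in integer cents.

1. interest=⌊3540236·144/10000⌋=50979; principal=259182-50979=208203; balance=3540236-208203=3332033
2. interest=⌊3332033·144/10000⌋=47981; principal=259182-47981=211201; balance=3332033-211201=3120832
3. interest=⌊3120832·144/10000⌋=44939; principal=259182-44939=214243; balance=3120832-214243=2906589
4. interest=⌊2906589·144/10000⌋=41854; principal=259182-41854=217328; balance=2906589-217328=2689261
5. interest=⌊2689261·144/10000⌋=38725; principal=259182-38725=220457; balance=2689261-220457=2468804
6. interest=⌊2468804·144/10000⌋=35550; principal=259182-35550=223632; balance=2468804-223632=2245172
7. interest=⌊2245172·144/10000⌋=32330; principal=259182-32330=226852; balance=2245172-226852=2018320
8. interest=⌊2018320·144/10000⌋=29063; principal=259182-29063=230119; balance=2018320-230119=1788201
9. interest=⌊1788201·144/10000⌋=25750; principal=259182-25750=233432; balance=1788201-233432=1554769
10. interest=⌊1554769·144/10000⌋=22388; principal=259182-22388=236794; balance=1554769-236794=1317975
11. interest=⌊1317975·144/10000⌋=18978; principal=259182-18978=240204; balance=1317975-240204=1077771
12. interest=⌊1077771·144/10000⌋=15519; principal=259182-15519=243663; balance=1077771-243663=834108
13. interest=⌊834108·144/10000⌋=12011; principal=259182-12011=247171; balance=834108-247171=586937
14. interest=⌊586937·144/10000⌋=8451; principal=259182-8451=250731; balance=586937-250731=336206
15. interest=⌊336206·144/10000⌋=4841; principal=259182-4841=254341; balance=336206-254341=81865
16. interest=⌊81865·144/10000⌋=1178; principal=min(259182-1178,81865)=81865; balance=81865-81865=0

1 50979 208203 3332033
2 47981 211201 3120832
3 44939 214243 2906589
4 41854 217328 2689261
5 38725 220457 2468804
6 35550 223632 2245172
7 32330 226852 2018320
8 29063 230119 1788201
9 25750 233432 1554769
10 22388 236794 1317975
11 18978 240204 1077771
12 15519 243663 834108
13 12011 247171 586937
14 8451 250731 336206
15 4841 254341 81865
16 1178 81865 0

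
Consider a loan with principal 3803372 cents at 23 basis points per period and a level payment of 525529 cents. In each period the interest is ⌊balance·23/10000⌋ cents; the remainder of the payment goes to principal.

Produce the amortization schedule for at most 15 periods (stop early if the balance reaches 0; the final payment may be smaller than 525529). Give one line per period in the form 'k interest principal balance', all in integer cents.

1. interest=⌊3803372·23/10000⌋=8747; principal=525529-8747=516782; balance=3803372-516782=3286590
2. interest=⌊3286590·23/10000⌋=7559; principal=525529-7559=517970; balance=3286590-517970=2768620
3. interest=⌊2768620·23/10000⌋=6367; principal=525529-6367=519162; balance=2768620-519162=2249458
4. interest=⌊2249458·23/10000⌋=5173; principal=525529-5173=520356; balance=2249458-520356=1729102
5. interest=⌊1729102·23/10000⌋=3976; principal=525529-3976=521553; balance=1729102-521553=1207549
6. interest=⌊1207549·23/10000⌋=2777; principal=525529-2777=522752; balance=1207549-522752=684797
7. interest=⌊684797·23/10000⌋=1575; principal=525529-1575=523954; balance=684797-523954=160843
8. interest=⌊160843·23/10000⌋=369; principal=min(525529-369,160843)=160843; balance=160843-160843=0

1 8747 516782 3286590
2 7559 517970 2768620
3 6367 519162 2249458
4 5173 520356 1729102
5 3976 521553 1207549
6 2777 522752 684797
7 1575 523954 160843
8 369 160843 0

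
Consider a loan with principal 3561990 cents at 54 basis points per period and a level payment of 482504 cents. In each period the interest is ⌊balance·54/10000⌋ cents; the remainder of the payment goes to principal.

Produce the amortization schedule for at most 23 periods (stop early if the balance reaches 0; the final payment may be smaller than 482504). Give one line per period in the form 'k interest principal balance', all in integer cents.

1 19234 463270 3098720
2 16733 465771 2632949
3 14217 468287 2164662
4 11689 470815 1693847
5 9146 473358 1220489
6 6590 475914 744575
7 4020 478484 266091
8 1436 266091 0

1. interest=⌊3561990·54/10000⌋=19234; principal=482504-19234=463270; balance=3561990-463270=3098720
2. interest=⌊3098720·54/10000⌋=16733; principal=482504-16733=465771; balance=3098720-465771=2632949
3. interest=⌊2632949·54/10000⌋=14217; principal=482504-14217=468287; balance=2632949-468287=2164662
4. interest=⌊2164662·54/10000⌋=11689; principal=482504-11689=470815; balance=2164662-470815=1693847
5. interest=⌊1693847·54/10000⌋=9146; principal=482504-9146=473358; balance=1693847-473358=1220489
6. interest=⌊1220489·54/10000⌋=6590; principal=482504-6590=475914; balance=1220489-475914=744575
7. interest=⌊744575·54/10000⌋=4020; principal=482504-4020=478484; balance=744575-478484=266091
8. interest=⌊266091·54/10000⌋=1436; principal=min(482504-1436,266091)=266091; balance=266091-266091=0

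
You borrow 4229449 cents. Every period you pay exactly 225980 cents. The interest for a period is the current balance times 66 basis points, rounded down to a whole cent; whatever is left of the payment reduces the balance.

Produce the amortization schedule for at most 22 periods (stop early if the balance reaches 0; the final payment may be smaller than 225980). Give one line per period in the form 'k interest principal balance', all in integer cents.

1. interest=⌊4229449·66/10000⌋=27914; principal=225980-27914=198066; balance=4229449-198066=4031383
2. interest=⌊4031383·66/10000⌋=26607; principal=225980-26607=199373; balance=4031383-199373=3832010
3. interest=⌊3832010·66/10000⌋=25291; principal=225980-25291=200689; balance=3832010-200689=3631321
4. interest=⌊3631321·66/10000⌋=23966; principal=225980-23966=202014; balance=3631321-202014=3429307
5. interest=⌊3429307·66/10000⌋=22633; principal=225980-22633=203347; balance=3429307-203347=3225960
6. interest=⌊3225960·66/10000⌋=21291; principal=225980-21291=204689; balance=3225960-204689=3021271
7. interest=⌊3021271·66/10000⌋=19940; principal=225980-19940=206040; balance=3021271-206040=2815231
8. interest=⌊2815231·66/10000⌋=18580; principal=225980-18580=207400; balance=2815231-207400=2607831
9. interest=⌊2607831·66/10000⌋=17211; principal=225980-17211=208769; balance=2607831-208769=2399062
10. interest=⌊2399062·66/10000⌋=15833; principal=225980-15833=210147; balance=2399062-210147=2188915
11. interest=⌊2188915·66/10000⌋=14446; principal=225980-14446=211534; balance=2188915-211534=1977381
12. interest=⌊1977381·66/10000⌋=13050; principal=225980-13050=212930; balance=1977381-212930=1764451
13. interest=⌊1764451·66/10000⌋=11645; principal=225980-11645=214335; balance=1764451-214335=1550116
14. interest=⌊1550116·66/10000⌋=10230; principal=225980-10230=215750; balance=1550116-215750=1334366
15. interest=⌊1334366·66/10000⌋=8806; principal=225980-8806=217174; balance=1334366-217174=1117192
16. interest=⌊1117192·66/10000⌋=7373; principal=225980-7373=218607; balance=1117192-218607=898585
17. interest=⌊898585·66/10000⌋=5930; principal=225980-5930=220050; balance=898585-220050=678535
18. interest=⌊678535·66/10000⌋=4478; principal=225980-4478=221502; balance=678535-221502=457033
19. interest=⌊457033·66/10000⌋=3016; principal=225980-3016=222964; balance=457033-222964=234069
20. interest=⌊234069·66/10000⌋=1544; principal=225980-1544=224436; balance=234069-224436=9633
21. interest=⌊9633·66/10000⌋=63; principal=min(225980-63,9633)=9633; balance=9633-9633=0

1 27914 198066 4031383
2 26607 199373 3832010
3 25291 200689 3631321
4 23966 202014 3429307
5 22633 203347 3225960
6 21291 204689 3021271
7 19940 206040 2815231
8 18580 207400 2607831
9 17211 208769 2399062
10 15833 210147 2188915
11 14446 211534 1977381
12 13050 212930 1764451
13 11645 214335 1550116
14 10230 215750 1334366
15 8806 217174 1117192
16 7373 218607 898585
17 5930 220050 678535
18 4478 221502 457033
19 3016 222964 234069
20 1544 224436 9633
21 63 9633 0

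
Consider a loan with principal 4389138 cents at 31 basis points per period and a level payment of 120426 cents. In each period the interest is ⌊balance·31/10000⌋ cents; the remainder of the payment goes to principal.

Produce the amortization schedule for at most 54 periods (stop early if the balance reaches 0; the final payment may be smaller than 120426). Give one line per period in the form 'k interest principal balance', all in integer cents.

1 13606 106820 4282318
2 13275 107151 4175167
3 12943 107483 4067684
4 12609 107817 3959867
5 12275 108151 3851716
6 11940 108486 3743230
7 11604 108822 3634408
8 11266 109160 3525248
9 10928 109498 3415750
10 10588 109838 3305912
11 10248 110178 3195734
12 9906 110520 3085214
13 9564 110862 2974352
14 9220 111206 2863146
15 8875 111551 2751595
16 8529 111897 2639698
17 8183 112243 2527455
18 7835 112591 2414864
19 7486 112940 2301924
20 7135 113291 2188633
21 6784 113642 2074991
22 6432 113994 1960997
23 6079 114347 1846650
24 5724 114702 1731948
25 5369 115057 1616891
26 5012 115414 1501477
27 4654 115772 1385705
28 4295 116131 1269574
29 3935 116491 1153083
30 3574 116852 1036231
31 3212 117214 919017
32 2848 117578 801439
33 2484 117942 683497
34 2118 118308 565189
35 1752 118674 446515
36 1384 119042 327473
37 1015 119411 208062
38 644 119782 88280
39 273 88280 0

1. interest=⌊4389138·31/10000⌋=13606; principal=120426-13606=106820; balance=4389138-106820=4282318
2. interest=⌊4282318·31/10000⌋=13275; principal=120426-13275=107151; balance=4282318-107151=4175167
3. interest=⌊4175167·31/10000⌋=12943; principal=120426-12943=107483; balance=4175167-107483=4067684
4. interest=⌊4067684·31/10000⌋=12609; principal=120426-12609=107817; balance=4067684-107817=3959867
5. interest=⌊3959867·31/10000⌋=12275; principal=120426-12275=108151; balance=3959867-108151=3851716
6. interest=⌊3851716·31/10000⌋=11940; principal=120426-11940=108486; balance=3851716-108486=3743230
7. interest=⌊3743230·31/10000⌋=11604; principal=120426-11604=108822; balance=3743230-108822=3634408
8. interest=⌊3634408·31/10000⌋=11266; principal=120426-11266=109160; balance=3634408-109160=3525248
9. interest=⌊3525248·31/10000⌋=10928; principal=120426-10928=109498; balance=3525248-109498=3415750
10. interest=⌊3415750·31/10000⌋=10588; principal=120426-10588=109838; balance=3415750-109838=3305912
11. interest=⌊3305912·31/10000⌋=10248; principal=120426-10248=110178; balance=3305912-110178=3195734
12. interest=⌊3195734·31/10000⌋=9906; principal=120426-9906=110520; balance=3195734-110520=3085214
13. interest=⌊3085214·31/10000⌋=9564; principal=120426-9564=110862; balance=3085214-110862=2974352
14. interest=⌊2974352·31/10000⌋=9220; principal=120426-9220=111206; balance=2974352-111206=2863146
15. interest=⌊2863146·31/10000⌋=8875; principal=120426-8875=111551; balance=2863146-111551=2751595
16. interest=⌊2751595·31/10000⌋=8529; principal=120426-8529=111897; balance=2751595-111897=2639698
17. interest=⌊2639698·31/10000⌋=8183; principal=120426-8183=112243; balance=2639698-112243=2527455
18. interest=⌊2527455·31/10000⌋=7835; principal=120426-7835=112591; balance=2527455-112591=2414864
19. interest=⌊2414864·31/10000⌋=7486; principal=120426-7486=112940; balance=2414864-112940=2301924
20. interest=⌊2301924·31/10000⌋=7135; principal=120426-7135=113291; balance=2301924-113291=2188633
21. interest=⌊2188633·31/10000⌋=6784; principal=120426-6784=113642; balance=2188633-113642=2074991
22. interest=⌊2074991·31/10000⌋=6432; principal=120426-6432=113994; balance=2074991-113994=1960997
23. interest=⌊1960997·31/10000⌋=6079; principal=120426-6079=114347; balance=1960997-114347=1846650
24. interest=⌊1846650·31/10000⌋=5724; principal=120426-5724=114702; balance=1846650-114702=1731948
25. interest=⌊1731948·31/10000⌋=5369; principal=120426-5369=115057; balance=1731948-115057=1616891
26. interest=⌊1616891·31/10000⌋=5012; principal=120426-5012=115414; balance=1616891-115414=1501477
27. interest=⌊1501477·31/10000⌋=4654; principal=120426-4654=115772; balance=1501477-115772=1385705
28. interest=⌊1385705·31/10000⌋=4295; principal=120426-4295=116131; balance=1385705-116131=1269574
29. interest=⌊1269574·31/10000⌋=3935; principal=120426-3935=116491; balance=1269574-116491=1153083
30. interest=⌊1153083·31/10000⌋=3574; principal=120426-3574=116852; balance=1153083-116852=1036231
31. interest=⌊1036231·31/10000⌋=3212; principal=120426-3212=117214; balance=1036231-117214=919017
32. interest=⌊919017·31/10000⌋=2848; principal=120426-2848=117578; balance=919017-117578=801439
33. interest=⌊801439·31/10000⌋=2484; principal=120426-2484=117942; balance=801439-117942=683497
34. interest=⌊683497·31/10000⌋=2118; principal=120426-2118=118308; balance=683497-118308=565189
35. interest=⌊565189·31/10000⌋=1752; principal=120426-1752=118674; balance=565189-118674=446515
36. interest=⌊446515·31/10000⌋=1384; principal=120426-1384=119042; balance=446515-119042=327473
37. interest=⌊327473·31/10000⌋=1015; principal=120426-1015=119411; balance=327473-119411=208062
38. interest=⌊208062·31/10000⌋=644; principal=120426-644=119782; balance=208062-119782=88280
39. interest=⌊88280·31/10000⌋=273; principal=min(120426-273,88280)=88280; balance=88280-88280=0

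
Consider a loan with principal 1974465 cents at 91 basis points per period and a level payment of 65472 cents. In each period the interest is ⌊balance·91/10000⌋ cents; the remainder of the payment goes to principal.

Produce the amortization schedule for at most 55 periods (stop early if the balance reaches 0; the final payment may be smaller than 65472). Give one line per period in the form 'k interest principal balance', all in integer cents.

1 17967 47505 1926960
2 17535 47937 1879023
3 17099 48373 1830650
4 16658 48814 1781836
5 16214 49258 1732578
6 15766 49706 1682872
7 15314 50158 1632714
8 14857 50615 1582099
9 14397 51075 1531024
10 13932 51540 1479484
11 13463 52009 1427475
12 12990 52482 1374993
13 12512 52960 1322033
14 12030 53442 1268591
15 11544 53928 1214663
16 11053 54419 1160244
17 10558 54914 1105330
18 10058 55414 1049916
19 9554 55918 993998
20 9045 56427 937571
21 8531 56941 880630
22 8013 57459 823171
23 7490 57982 765189
24 6963 58509 706680
25 6430 59042 647638
26 5893 59579 588059
27 5351 60121 527938
28 4804 60668 467270
29 4252 61220 406050
30 3695 61777 344273
31 3132 62340 281933
32 2565 62907 219026
33 1993 63479 155547
34 1415 64057 91490
35 832 64640 26850
36 244 26850 0

1. interest=⌊1974465·91/10000⌋=17967; principal=65472-17967=47505; balance=1974465-47505=1926960
2. interest=⌊1926960·91/10000⌋=17535; principal=65472-17535=47937; balance=1926960-47937=1879023
3. interest=⌊1879023·91/10000⌋=17099; principal=65472-17099=48373; balance=1879023-48373=1830650
4. interest=⌊1830650·91/10000⌋=16658; principal=65472-16658=48814; balance=1830650-48814=1781836
5. interest=⌊1781836·91/10000⌋=16214; principal=65472-16214=49258; balance=1781836-49258=1732578
6. interest=⌊1732578·91/10000⌋=15766; principal=65472-15766=49706; balance=1732578-49706=1682872
7. interest=⌊1682872·91/10000⌋=15314; principal=65472-15314=50158; balance=1682872-50158=1632714
8. interest=⌊1632714·91/10000⌋=14857; principal=65472-14857=50615; balance=1632714-50615=1582099
9. interest=⌊1582099·91/10000⌋=14397; principal=65472-14397=51075; balance=1582099-51075=1531024
10. interest=⌊1531024·91/10000⌋=13932; principal=65472-13932=51540; balance=1531024-51540=1479484
11. interest=⌊1479484·91/10000⌋=13463; principal=65472-13463=52009; balance=1479484-52009=1427475
12. interest=⌊1427475·91/10000⌋=12990; principal=65472-12990=52482; balance=1427475-52482=1374993
13. interest=⌊1374993·91/10000⌋=12512; principal=65472-12512=52960; balance=1374993-52960=1322033
14. interest=⌊1322033·91/10000⌋=12030; principal=65472-12030=53442; balance=1322033-53442=1268591
15. interest=⌊1268591·91/10000⌋=11544; principal=65472-11544=53928; balance=1268591-53928=1214663
16. interest=⌊1214663·91/10000⌋=11053; principal=65472-11053=54419; balance=1214663-54419=1160244
17. interest=⌊1160244·91/10000⌋=10558; principal=65472-10558=54914; balance=1160244-54914=1105330
18. interest=⌊1105330·91/10000⌋=10058; principal=65472-10058=55414; balance=1105330-55414=1049916
19. interest=⌊1049916·91/10000⌋=9554; principal=65472-9554=55918; balance=1049916-55918=993998
20. interest=⌊993998·91/10000⌋=9045; principal=65472-9045=56427; balance=993998-56427=937571
21. interest=⌊937571·91/10000⌋=8531; principal=65472-8531=56941; balance=937571-56941=880630
22. interest=⌊880630·91/10000⌋=8013; principal=65472-8013=57459; balance=880630-57459=823171
23. interest=⌊823171·91/10000⌋=7490; principal=65472-7490=57982; balance=823171-57982=765189
24. interest=⌊765189·91/10000⌋=6963; principal=65472-6963=58509; balance=765189-58509=706680
25. interest=⌊706680·91/10000⌋=6430; principal=65472-6430=59042; balance=706680-59042=647638
26. interest=⌊647638·91/10000⌋=5893; principal=65472-5893=59579; balance=647638-59579=588059
27. interest=⌊588059·91/10000⌋=5351; principal=65472-5351=60121; balance=588059-60121=527938
28. interest=⌊527938·91/10000⌋=4804; principal=65472-4804=60668; balance=527938-60668=467270
29. interest=⌊467270·91/10000⌋=4252; principal=65472-4252=61220; balance=467270-61220=406050
30. interest=⌊406050·91/10000⌋=3695; principal=65472-3695=61777; balance=406050-61777=344273
31. interest=⌊344273·91/10000⌋=3132; principal=65472-3132=62340; balance=344273-62340=281933
32. interest=⌊281933·91/10000⌋=2565; principal=65472-2565=62907; balance=281933-62907=219026
33. interest=⌊219026·91/10000⌋=1993; principal=65472-1993=63479; balance=219026-63479=155547
34. interest=⌊155547·91/10000⌋=1415; principal=65472-1415=64057; balance=155547-64057=91490
35. interest=⌊91490·91/10000⌋=832; principal=65472-832=64640; balance=91490-64640=26850
36. interest=⌊26850·91/10000⌋=244; principal=min(65472-244,26850)=26850; balance=26850-26850=0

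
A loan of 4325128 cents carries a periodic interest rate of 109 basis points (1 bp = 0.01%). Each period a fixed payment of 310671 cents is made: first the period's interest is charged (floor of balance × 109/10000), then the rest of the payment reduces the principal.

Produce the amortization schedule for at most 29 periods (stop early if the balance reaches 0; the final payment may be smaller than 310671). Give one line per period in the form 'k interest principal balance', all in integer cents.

1 47143 263528 4061600
2 44271 266400 3795200
3 41367 269304 3525896
4 38432 272239 3253657
5 35464 275207 2978450
6 32465 278206 2700244
7 29432 281239 2419005
8 26367 284304 2134701
9 23268 287403 1847298
10 20135 290536 1556762
11 16968 293703 1263059
12 13767 296904 966155
13 10531 300140 666015
14 7259 303412 362603
15 3952 306719 55884
16 609 55884 0

1. interest=⌊4325128·109/10000⌋=47143; principal=310671-47143=263528; balance=4325128-263528=4061600
2. interest=⌊4061600·109/10000⌋=44271; principal=310671-44271=266400; balance=4061600-266400=3795200
3. interest=⌊3795200·109/10000⌋=41367; principal=310671-41367=269304; balance=3795200-269304=3525896
4. interest=⌊3525896·109/10000⌋=38432; principal=310671-38432=272239; balance=3525896-272239=3253657
5. interest=⌊3253657·109/10000⌋=35464; principal=310671-35464=275207; balance=3253657-275207=2978450
6. interest=⌊2978450·109/10000⌋=32465; principal=310671-32465=278206; balance=2978450-278206=2700244
7. interest=⌊2700244·109/10000⌋=29432; principal=310671-29432=281239; balance=2700244-281239=2419005
8. interest=⌊2419005·109/10000⌋=26367; principal=310671-26367=284304; balance=2419005-284304=2134701
9. interest=⌊2134701·109/10000⌋=23268; principal=310671-23268=287403; balance=2134701-287403=1847298
10. interest=⌊1847298·109/10000⌋=20135; principal=310671-20135=290536; balance=1847298-290536=1556762
11. interest=⌊1556762·109/10000⌋=16968; principal=310671-16968=293703; balance=1556762-293703=1263059
12. interest=⌊1263059·109/10000⌋=13767; principal=310671-13767=296904; balance=1263059-296904=966155
13. interest=⌊966155·109/10000⌋=10531; principal=310671-10531=300140; balance=966155-300140=666015
14. interest=⌊666015·109/10000⌋=7259; principal=310671-7259=303412; balance=666015-303412=362603
15. interest=⌊362603·109/10000⌋=3952; principal=310671-3952=306719; balance=362603-306719=55884
16. interest=⌊55884·109/10000⌋=609; principal=min(310671-609,55884)=55884; balance=55884-55884=0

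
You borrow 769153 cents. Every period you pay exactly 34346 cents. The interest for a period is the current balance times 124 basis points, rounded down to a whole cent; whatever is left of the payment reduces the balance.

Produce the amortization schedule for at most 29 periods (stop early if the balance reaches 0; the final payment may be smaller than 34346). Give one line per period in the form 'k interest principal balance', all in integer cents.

1. interest=⌊769153·124/10000⌋=9537; principal=34346-9537=24809; balance=769153-24809=744344
2. interest=⌊744344·124/10000⌋=9229; principal=34346-9229=25117; balance=744344-25117=719227
3. interest=⌊719227·124/10000⌋=8918; principal=34346-8918=25428; balance=719227-25428=693799
4. interest=⌊693799·124/10000⌋=8603; principal=34346-8603=25743; balance=693799-25743=668056
5. interest=⌊668056·124/10000⌋=8283; principal=34346-8283=26063; balance=668056-26063=641993
6. interest=⌊641993·124/10000⌋=7960; principal=34346-7960=26386; balance=641993-26386=615607
7. interest=⌊615607·124/10000⌋=7633; principal=34346-7633=26713; balance=615607-26713=588894
8. interest=⌊588894·124/10000⌋=7302; principal=34346-7302=27044; balance=588894-27044=561850
9. interest=⌊561850·124/10000⌋=6966; principal=34346-6966=27380; balance=561850-27380=534470
10. interest=⌊534470·124/10000⌋=6627; principal=34346-6627=27719; balance=534470-27719=506751
11. interest=⌊506751·124/10000⌋=6283; principal=34346-6283=28063; balance=506751-28063=478688
12. interest=⌊478688·124/10000⌋=5935; principal=34346-5935=28411; balance=478688-28411=450277
13. interest=⌊450277·124/10000⌋=5583; principal=34346-5583=28763; balance=450277-28763=421514
14. interest=⌊421514·124/10000⌋=5226; principal=34346-5226=29120; balance=421514-29120=392394
15. interest=⌊392394·124/10000⌋=4865; principal=34346-4865=29481; balance=392394-29481=362913
16. interest=⌊362913·124/10000⌋=4500; principal=34346-4500=29846; balance=362913-29846=333067
17. interest=⌊333067·124/10000⌋=4130; principal=34346-4130=30216; balance=333067-30216=302851
18. interest=⌊302851·124/10000⌋=3755; principal=34346-3755=30591; balance=302851-30591=272260
19. interest=⌊272260·124/10000⌋=3376; principal=34346-3376=30970; balance=272260-30970=241290
20. interest=⌊241290·124/10000⌋=2991; principal=34346-2991=31355; balance=241290-31355=209935
21. interest=⌊209935·124/10000⌋=2603; principal=34346-2603=31743; balance=209935-31743=178192
22. interest=⌊178192·124/10000⌋=2209; principal=34346-2209=32137; balance=178192-32137=146055
23. interest=⌊146055·124/10000⌋=1811; principal=34346-1811=32535; balance=146055-32535=113520
24. interest=⌊113520·124/10000⌋=1407; principal=34346-1407=32939; balance=113520-32939=80581
25. interest=⌊80581·124/10000⌋=999; principal=34346-999=33347; balance=80581-33347=47234
26. interest=⌊47234·124/10000⌋=585; principal=34346-585=33761; balance=47234-33761=13473
27. interest=⌊13473·124/10000⌋=167; principal=min(34346-167,13473)=13473; balance=13473-13473=0

1 9537 24809 744344
2 9229 25117 719227
3 8918 25428 693799
4 8603 25743 668056
5 8283 26063 641993
6 7960 26386 615607
7 7633 26713 588894
8 7302 27044 561850
9 6966 27380 534470
10 6627 27719 506751
11 6283 28063 478688
12 5935 28411 450277
13 5583 28763 421514
14 5226 29120 392394
15 4865 29481 362913
16 4500 29846 333067
17 4130 30216 302851
18 3755 30591 272260
19 3376 30970 241290
20 2991 31355 209935
21 2603 31743 178192
22 2209 32137 146055
23 1811 32535 113520
24 1407 32939 80581
25 999 33347 47234
26 585 33761 13473
27 167 13473 0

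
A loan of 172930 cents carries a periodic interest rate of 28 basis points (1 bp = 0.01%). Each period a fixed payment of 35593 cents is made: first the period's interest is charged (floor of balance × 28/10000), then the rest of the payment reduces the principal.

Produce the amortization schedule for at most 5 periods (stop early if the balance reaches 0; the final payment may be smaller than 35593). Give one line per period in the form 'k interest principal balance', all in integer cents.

1 484 35109 137821
2 385 35208 102613
3 287 35306 67307
4 188 35405 31902
5 89 31902 0

1. interest=⌊172930·28/10000⌋=484; principal=35593-484=35109; balance=172930-35109=137821
2. interest=⌊137821·28/10000⌋=385; principal=35593-385=35208; balance=137821-35208=102613
3. interest=⌊102613·28/10000⌋=287; principal=35593-287=35306; balance=102613-35306=67307
4. interest=⌊67307·28/10000⌋=188; principal=35593-188=35405; balance=67307-35405=31902
5. interest=⌊31902·28/10000⌋=89; principal=min(35593-89,31902)=31902; balance=31902-31902=0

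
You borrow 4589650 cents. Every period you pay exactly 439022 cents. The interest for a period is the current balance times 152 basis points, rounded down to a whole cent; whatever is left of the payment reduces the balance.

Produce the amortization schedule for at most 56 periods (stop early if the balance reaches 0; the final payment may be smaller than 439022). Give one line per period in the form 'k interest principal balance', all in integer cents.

1. interest=⌊4589650·152/10000⌋=69762; principal=439022-69762=369260; balance=4589650-369260=4220390
2. interest=⌊4220390·152/10000⌋=64149; principal=439022-64149=374873; balance=4220390-374873=3845517
3. interest=⌊3845517·152/10000⌋=58451; principal=439022-58451=380571; balance=3845517-380571=3464946
4. interest=⌊3464946·152/10000⌋=52667; principal=439022-52667=386355; balance=3464946-386355=3078591
5. interest=⌊3078591·152/10000⌋=46794; principal=439022-46794=392228; balance=3078591-392228=2686363
6. interest=⌊2686363·152/10000⌋=40832; principal=439022-40832=398190; balance=2686363-398190=2288173
7. interest=⌊2288173·152/10000⌋=34780; principal=439022-34780=404242; balance=2288173-404242=1883931
8. interest=⌊1883931·152/10000⌋=28635; principal=439022-28635=410387; balance=1883931-410387=1473544
9. interest=⌊1473544·152/10000⌋=22397; principal=439022-22397=416625; balance=1473544-416625=1056919
10. interest=⌊1056919·152/10000⌋=16065; principal=439022-16065=422957; balance=1056919-422957=633962
11. interest=⌊633962·152/10000⌋=9636; principal=439022-9636=429386; balance=633962-429386=204576
12. interest=⌊204576·152/10000⌋=3109; principal=min(439022-3109,204576)=204576; balance=204576-204576=0

1 69762 369260 4220390
2 64149 374873 3845517
3 58451 380571 3464946
4 52667 386355 3078591
5 46794 392228 2686363
6 40832 398190 2288173
7 34780 404242 1883931
8 28635 410387 1473544
9 22397 416625 1056919
10 16065 422957 633962
11 9636 429386 204576
12 3109 204576 0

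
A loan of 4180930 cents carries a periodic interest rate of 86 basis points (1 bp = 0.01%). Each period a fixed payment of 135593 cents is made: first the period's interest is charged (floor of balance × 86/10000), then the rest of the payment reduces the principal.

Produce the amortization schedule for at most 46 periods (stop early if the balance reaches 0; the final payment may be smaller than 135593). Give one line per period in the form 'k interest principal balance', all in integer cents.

1. interest=⌊4180930·86/10000⌋=35955; principal=135593-35955=99638; balance=4180930-99638=4081292
2. interest=⌊4081292·86/10000⌋=35099; principal=135593-35099=100494; balance=4081292-100494=3980798
3. interest=⌊3980798·86/10000⌋=34234; principal=135593-34234=101359; balance=3980798-101359=3879439
4. interest=⌊3879439·86/10000⌋=33363; principal=135593-33363=102230; balance=3879439-102230=3777209
5. interest=⌊3777209·86/10000⌋=32483; principal=135593-32483=103110; balance=3777209-103110=3674099
6. interest=⌊3674099·86/10000⌋=31597; principal=135593-31597=103996; balance=3674099-103996=3570103
7. interest=⌊3570103·86/10000⌋=30702; principal=135593-30702=104891; balance=3570103-104891=3465212
8. interest=⌊3465212·86/10000⌋=29800; principal=135593-29800=105793; balance=3465212-105793=3359419
9. interest=⌊3359419·86/10000⌋=28891; principal=135593-28891=106702; balance=3359419-106702=3252717
10. interest=⌊3252717·86/10000⌋=27973; principal=135593-27973=107620; balance=3252717-107620=3145097
11. interest=⌊3145097·86/10000⌋=27047; principal=135593-27047=108546; balance=3145097-108546=3036551
12. interest=⌊3036551·86/10000⌋=26114; principal=135593-26114=109479; balance=3036551-109479=2927072
13. interest=⌊2927072·86/10000⌋=25172; principal=135593-25172=110421; balance=2927072-110421=2816651
14. interest=⌊2816651·86/10000⌋=24223; principal=135593-24223=111370; balance=2816651-111370=2705281
15. interest=⌊2705281·86/10000⌋=23265; principal=135593-23265=112328; balance=2705281-112328=2592953
16. interest=⌊2592953·86/10000⌋=22299; principal=135593-22299=113294; balance=2592953-113294=2479659
17. interest=⌊2479659·86/10000⌋=21325; principal=135593-21325=114268; balance=2479659-114268=2365391
18. interest=⌊2365391·86/10000⌋=20342; principal=135593-20342=115251; balance=2365391-115251=2250140
19. interest=⌊2250140·86/10000⌋=19351; principal=135593-19351=116242; balance=2250140-116242=2133898
20. interest=⌊2133898·86/10000⌋=18351; principal=135593-18351=117242; balance=2133898-117242=2016656
21. interest=⌊2016656·86/10000⌋=17343; principal=135593-17343=118250; balance=2016656-118250=1898406
22. interest=⌊1898406·86/10000⌋=16326; principal=135593-16326=119267; balance=1898406-119267=1779139
23. interest=⌊1779139·86/10000⌋=15300; principal=135593-15300=120293; balance=1779139-120293=1658846
24. interest=⌊1658846·86/10000⌋=14266; principal=135593-14266=121327; balance=1658846-121327=1537519
25. interest=⌊1537519·86/10000⌋=13222; principal=135593-13222=122371; balance=1537519-122371=1415148
26. interest=⌊1415148·86/10000⌋=12170; principal=135593-12170=123423; balance=1415148-123423=1291725
27. interest=⌊1291725·86/10000⌋=11108; principal=135593-11108=124485; balance=1291725-124485=1167240
28. interest=⌊1167240·86/10000⌋=10038; principal=135593-10038=125555; balance=1167240-125555=1041685
29. interest=⌊1041685·86/10000⌋=8958; principal=135593-8958=126635; balance=1041685-126635=915050
30. interest=⌊915050·86/10000⌋=7869; principal=135593-7869=127724; balance=915050-127724=787326
31. interest=⌊787326·86/10000⌋=6771; principal=135593-6771=128822; balance=787326-128822=658504
32. interest=⌊658504·86/10000⌋=5663; principal=135593-5663=129930; balance=658504-129930=528574
33. interest=⌊528574·86/10000⌋=4545; principal=135593-4545=131048; balance=528574-131048=397526
34. interest=⌊397526·86/10000⌋=3418; principal=135593-3418=132175; balance=397526-132175=265351
35. interest=⌊265351·86/10000⌋=2282; principal=135593-2282=133311; balance=265351-133311=132040
36. interest=⌊132040·86/10000⌋=1135; principal=min(135593-1135,132040)=132040; balance=132040-132040=0

1 35955 99638 4081292
2 35099 100494 3980798
3 34234 101359 3879439
4 33363 102230 3777209
5 32483 103110 3674099
6 31597 103996 3570103
7 30702 104891 3465212
8 29800 105793 3359419
9 28891 106702 3252717
10 27973 107620 3145097
11 27047 108546 3036551
12 26114 109479 2927072
13 25172 110421 2816651
14 24223 111370 2705281
15 23265 112328 2592953
16 22299 113294 2479659
17 21325 114268 2365391
18 20342 115251 2250140
19 19351 116242 2133898
20 18351 117242 2016656
21 17343 118250 1898406
22 16326 119267 1779139
23 15300 120293 1658846
24 14266 121327 1537519
25 13222 122371 1415148
26 12170 123423 1291725
27 11108 124485 1167240
28 10038 125555 1041685
29 8958 126635 915050
30 7869 127724 787326
31 6771 128822 658504
32 5663 129930 528574
33 4545 131048 397526
34 3418 132175 265351
35 2282 133311 132040
36 1135 132040 0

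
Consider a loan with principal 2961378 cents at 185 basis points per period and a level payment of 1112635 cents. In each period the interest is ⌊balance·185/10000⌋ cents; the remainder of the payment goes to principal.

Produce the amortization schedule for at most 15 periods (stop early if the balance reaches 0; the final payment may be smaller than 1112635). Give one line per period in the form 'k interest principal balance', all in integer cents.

1. interest=⌊2961378·185/10000⌋=54785; principal=1112635-54785=1057850; balance=2961378-1057850=1903528
2. interest=⌊1903528·185/10000⌋=35215; principal=1112635-35215=1077420; balance=1903528-1077420=826108
3. interest=⌊826108·185/10000⌋=15282; principal=min(1112635-15282,826108)=826108; balance=826108-826108=0

1 54785 1057850 1903528
2 35215 1077420 826108
3 15282 826108 0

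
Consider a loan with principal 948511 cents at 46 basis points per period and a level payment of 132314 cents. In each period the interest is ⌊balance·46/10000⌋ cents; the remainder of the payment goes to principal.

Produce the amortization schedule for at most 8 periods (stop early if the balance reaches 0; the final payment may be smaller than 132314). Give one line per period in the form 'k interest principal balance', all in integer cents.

1. interest=⌊948511·46/10000⌋=4363; principal=132314-4363=127951; balance=948511-127951=820560
2. interest=⌊820560·46/10000⌋=3774; principal=132314-3774=128540; balance=820560-128540=692020
3. interest=⌊692020·46/10000⌋=3183; principal=132314-3183=129131; balance=692020-129131=562889
4. interest=⌊562889·46/10000⌋=2589; principal=132314-2589=129725; balance=562889-129725=433164
5. interest=⌊433164·46/10000⌋=1992; principal=132314-1992=130322; balance=433164-130322=302842
6. interest=⌊302842·46/10000⌋=1393; principal=132314-1393=130921; balance=302842-130921=171921
7. interest=⌊171921·46/10000⌋=790; principal=132314-790=131524; balance=171921-131524=40397
8. interest=⌊40397·46/10000⌋=185; principal=min(132314-185,40397)=40397; balance=40397-40397=0

1 4363 127951 820560
2 3774 128540 692020
3 3183 129131 562889
4 2589 129725 433164
5 1992 130322 302842
6 1393 130921 171921
7 790 131524 40397
8 185 40397 0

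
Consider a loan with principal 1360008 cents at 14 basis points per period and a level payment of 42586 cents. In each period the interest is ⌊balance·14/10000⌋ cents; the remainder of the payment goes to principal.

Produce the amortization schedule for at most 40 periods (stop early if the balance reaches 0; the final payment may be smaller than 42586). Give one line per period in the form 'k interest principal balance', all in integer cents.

1. interest=⌊1360008·14/10000⌋=1904; principal=42586-1904=40682; balance=1360008-40682=1319326
2. interest=⌊1319326·14/10000⌋=1847; principal=42586-1847=40739; balance=1319326-40739=1278587
3. interest=⌊1278587·14/10000⌋=1790; principal=42586-1790=40796; balance=1278587-40796=1237791
4. interest=⌊1237791·14/10000⌋=1732; principal=42586-1732=40854; balance=1237791-40854=1196937
5. interest=⌊1196937·14/10000⌋=1675; principal=42586-1675=40911; balance=1196937-40911=1156026
6. interest=⌊1156026·14/10000⌋=1618; principal=42586-1618=40968; balance=1156026-40968=1115058
7. interest=⌊1115058·14/10000⌋=1561; principal=42586-1561=41025; balance=1115058-41025=1074033
8. interest=⌊1074033·14/10000⌋=1503; principal=42586-1503=41083; balance=1074033-41083=1032950
9. interest=⌊1032950·14/10000⌋=1446; principal=42586-1446=41140; balance=1032950-41140=991810
10. interest=⌊991810·14/10000⌋=1388; principal=42586-1388=41198; balance=991810-41198=950612
11. interest=⌊950612·14/10000⌋=1330; principal=42586-1330=41256; balance=950612-41256=909356
12. interest=⌊909356·14/10000⌋=1273; principal=42586-1273=41313; balance=909356-41313=868043
13. interest=⌊868043·14/10000⌋=1215; principal=42586-1215=41371; balance=868043-41371=826672
14. interest=⌊826672·14/10000⌋=1157; principal=42586-1157=41429; balance=826672-41429=785243
15. interest=⌊785243·14/10000⌋=1099; principal=42586-1099=41487; balance=785243-41487=743756
16. interest=⌊743756·14/10000⌋=1041; principal=42586-1041=41545; balance=743756-41545=702211
17. interest=⌊702211·14/10000⌋=983; principal=42586-983=41603; balance=702211-41603=660608
18. interest=⌊660608·14/10000⌋=924; principal=42586-924=41662; balance=660608-41662=618946
19. interest=⌊618946·14/10000⌋=866; principal=42586-866=41720; balance=618946-41720=577226
20. interest=⌊577226·14/10000⌋=808; principal=42586-808=41778; balance=577226-41778=535448
21. interest=⌊535448·14/10000⌋=749; principal=42586-749=41837; balance=535448-41837=493611
22. interest=⌊493611·14/10000⌋=691; principal=42586-691=41895; balance=493611-41895=451716
23. interest=⌊451716·14/10000⌋=632; principal=42586-632=41954; balance=451716-41954=409762
24. interest=⌊409762·14/10000⌋=573; principal=42586-573=42013; balance=409762-42013=367749
25. interest=⌊367749·14/10000⌋=514; principal=42586-514=42072; balance=367749-42072=325677
26. interest=⌊325677·14/10000⌋=455; principal=42586-455=42131; balance=325677-42131=283546
27. interest=⌊283546·14/10000⌋=396; principal=42586-396=42190; balance=283546-42190=241356
28. interest=⌊241356·14/10000⌋=337; principal=42586-337=42249; balance=241356-42249=199107
29. interest=⌊199107·14/10000⌋=278; principal=42586-278=42308; balance=199107-42308=156799
30. interest=⌊156799·14/10000⌋=219; principal=42586-219=42367; balance=156799-42367=114432
31. interest=⌊114432·14/10000⌋=160; principal=42586-160=42426; balance=114432-42426=72006
32. interest=⌊72006·14/10000⌋=100; principal=42586-100=42486; balance=72006-42486=29520
33. interest=⌊29520·14/10000⌋=41; principal=min(42586-41,29520)=29520; balance=29520-29520=0

1 1904 40682 1319326
2 1847 40739 1278587
3 1790 40796 1237791
4 1732 40854 1196937
5 1675 40911 1156026
6 1618 40968 1115058
7 1561 41025 1074033
8 1503 41083 1032950
9 1446 41140 991810
10 1388 41198 950612
11 1330 41256 909356
12 1273 41313 868043
13 1215 41371 826672
14 1157 41429 785243
15 1099 41487 743756
16 1041 41545 702211
17 983 41603 660608
18 924 41662 618946
19 866 41720 577226
20 808 41778 535448
21 749 41837 493611
22 691 41895 451716
23 632 41954 409762
24 573 42013 367749
25 514 42072 325677
26 455 42131 283546
27 396 42190 241356
28 337 42249 199107
29 278 42308 156799
30 219 42367 114432
31 160 42426 72006
32 100 42486 29520
33 41 29520 0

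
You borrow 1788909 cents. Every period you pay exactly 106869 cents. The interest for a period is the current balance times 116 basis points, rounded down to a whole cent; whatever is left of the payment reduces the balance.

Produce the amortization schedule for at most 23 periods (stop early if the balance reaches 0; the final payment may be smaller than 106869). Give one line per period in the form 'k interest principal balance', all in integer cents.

1 20751 86118 1702791
2 19752 87117 1615674
3 18741 88128 1527546
4 17719 89150 1438396
5 16685 90184 1348212
6 15639 91230 1256982
7 14580 92289 1164693
8 13510 93359 1071334
9 12427 94442 976892
10 11331 95538 881354
11 10223 96646 784708
12 9102 97767 686941
13 7968 98901 588040
14 6821 100048 487992
15 5660 101209 386783
16 4486 102383 284400
17 3299 103570 180830
18 2097 104772 76058
19 882 76058 0

1. interest=⌊1788909·116/10000⌋=20751; principal=106869-20751=86118; balance=1788909-86118=1702791
2. interest=⌊1702791·116/10000⌋=19752; principal=106869-19752=87117; balance=1702791-87117=1615674
3. interest=⌊1615674·116/10000⌋=18741; principal=106869-18741=88128; balance=1615674-88128=1527546
4. interest=⌊1527546·116/10000⌋=17719; principal=106869-17719=89150; balance=1527546-89150=1438396
5. interest=⌊1438396·116/10000⌋=16685; principal=106869-16685=90184; balance=1438396-90184=1348212
6. interest=⌊1348212·116/10000⌋=15639; principal=106869-15639=91230; balance=1348212-91230=1256982
7. interest=⌊1256982·116/10000⌋=14580; principal=106869-14580=92289; balance=1256982-92289=1164693
8. interest=⌊1164693·116/10000⌋=13510; principal=106869-13510=93359; balance=1164693-93359=1071334
9. interest=⌊1071334·116/10000⌋=12427; principal=106869-12427=94442; balance=1071334-94442=976892
10. interest=⌊976892·116/10000⌋=11331; principal=106869-11331=95538; balance=976892-95538=881354
11. interest=⌊881354·116/10000⌋=10223; principal=106869-10223=96646; balance=881354-96646=784708
12. interest=⌊784708·116/10000⌋=9102; principal=106869-9102=97767; balance=784708-97767=686941
13. interest=⌊686941·116/10000⌋=7968; principal=106869-7968=98901; balance=686941-98901=588040
14. interest=⌊588040·116/10000⌋=6821; principal=106869-6821=100048; balance=588040-100048=487992
15. interest=⌊487992·116/10000⌋=5660; principal=106869-5660=101209; balance=487992-101209=386783
16. interest=⌊386783·116/10000⌋=4486; principal=106869-4486=102383; balance=386783-102383=284400
17. interest=⌊284400·116/10000⌋=3299; principal=106869-3299=103570; balance=284400-103570=180830
18. interest=⌊180830·116/10000⌋=2097; principal=106869-2097=104772; balance=180830-104772=76058
19. interest=⌊76058·116/10000⌋=882; principal=min(106869-882,76058)=76058; balance=76058-76058=0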